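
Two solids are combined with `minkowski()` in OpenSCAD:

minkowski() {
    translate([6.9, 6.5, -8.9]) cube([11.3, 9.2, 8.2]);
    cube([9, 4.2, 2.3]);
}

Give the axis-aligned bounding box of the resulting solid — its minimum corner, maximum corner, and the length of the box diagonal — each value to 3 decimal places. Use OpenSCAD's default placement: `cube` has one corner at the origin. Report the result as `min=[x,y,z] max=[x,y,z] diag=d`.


A = translate([6.9, 6.5, -8.9]) cube([11.3, 9.2, 8.2]) → bbox [6.9,6.5,-8.9] .. [18.2,15.7,-0.7]
B = cube([9, 4.2, 2.3]) → bbox [0,0,0] .. [9,4.2,2.3]
lo = A.lo+B.lo = [6.9+0, 6.5+0, -8.9+0] = [6.900,6.500,-8.900]
hi = A.hi+B.hi = [18.2+9, 15.7+4.2, -0.7+2.3] = [27.200,19.900,1.600]
diag = √(20.3²+13.4²+10.5²) = √701.9 = 26.493

min=[6.900,6.500,-8.900] max=[27.200,19.900,1.600] diag=26.493


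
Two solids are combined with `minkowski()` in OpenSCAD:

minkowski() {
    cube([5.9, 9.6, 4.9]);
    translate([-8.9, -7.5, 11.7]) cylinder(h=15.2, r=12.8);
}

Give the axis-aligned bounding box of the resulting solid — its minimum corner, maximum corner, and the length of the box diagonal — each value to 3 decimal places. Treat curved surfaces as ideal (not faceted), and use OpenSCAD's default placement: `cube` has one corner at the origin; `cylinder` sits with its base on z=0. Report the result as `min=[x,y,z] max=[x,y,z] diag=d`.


min=[-21.700,-20.300,11.700] max=[9.800,14.900,31.800] diag=51.335

A = translate([-8.9, -7.5, 11.7]) cylinder(h=15.2, r=12.8) → bbox [-21.7,-20.3,11.7] .. [3.9,5.3,26.9]
B = cube([5.9, 9.6, 4.9]) → bbox [0,0,0] .. [5.9,9.6,4.9]
lo = A.lo+B.lo = [-21.7+0, -20.3+0, 11.7+0] = [-21.700,-20.300,11.700]
hi = A.hi+B.hi = [3.9+5.9, 5.3+9.6, 26.9+4.9] = [9.800,14.900,31.800]
diag = √(31.5²+35.2²+20.1²) = √2635.3 = 51.335


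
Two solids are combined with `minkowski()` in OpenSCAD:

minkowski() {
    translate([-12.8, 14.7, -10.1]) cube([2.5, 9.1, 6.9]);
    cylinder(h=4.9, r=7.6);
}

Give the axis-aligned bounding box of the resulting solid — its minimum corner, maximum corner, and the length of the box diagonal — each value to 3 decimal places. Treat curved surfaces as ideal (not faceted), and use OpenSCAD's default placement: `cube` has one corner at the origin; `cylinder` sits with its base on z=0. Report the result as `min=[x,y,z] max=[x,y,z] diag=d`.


A = translate([-12.8, 14.7, -10.1]) cube([2.5, 9.1, 6.9]) → bbox [-12.8,14.7,-10.1] .. [-10.3,23.8,-3.2]
B = cylinder(h=4.9, r=7.6) → bbox [-7.6,-7.6,0] .. [7.6,7.6,4.9]
lo = A.lo+B.lo = [-12.8-7.6, 14.7-7.6, -10.1+0] = [-20.400,7.100,-10.100]
hi = A.hi+B.hi = [-10.3+7.6, 23.8+7.6, -3.2+4.9] = [-2.700,31.400,1.700]
diag = √(17.7²+24.3²+11.8²) = √1043.02 = 32.296

min=[-20.400,7.100,-10.100] max=[-2.700,31.400,1.700] diag=32.296


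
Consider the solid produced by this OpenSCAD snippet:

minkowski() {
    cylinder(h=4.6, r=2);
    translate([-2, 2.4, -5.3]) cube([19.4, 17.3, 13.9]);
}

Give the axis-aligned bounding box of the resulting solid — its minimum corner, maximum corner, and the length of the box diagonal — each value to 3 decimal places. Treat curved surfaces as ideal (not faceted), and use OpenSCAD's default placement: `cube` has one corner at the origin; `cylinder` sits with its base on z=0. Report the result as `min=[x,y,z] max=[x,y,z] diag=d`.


min=[-4.000,0.400,-5.300] max=[19.400,21.700,13.200] diag=36.654

A = translate([-2, 2.4, -5.3]) cube([19.4, 17.3, 13.9]) → bbox [-2,2.4,-5.3] .. [17.4,19.7,8.6]
B = cylinder(h=4.6, r=2) → bbox [-2,-2,0] .. [2,2,4.6]
lo = A.lo+B.lo = [-2-2, 2.4-2, -5.3+0] = [-4.000,0.400,-5.300]
hi = A.hi+B.hi = [17.4+2, 19.7+2, 8.6+4.6] = [19.400,21.700,13.200]
diag = √(23.4²+21.3²+18.5²) = √1343.5 = 36.654


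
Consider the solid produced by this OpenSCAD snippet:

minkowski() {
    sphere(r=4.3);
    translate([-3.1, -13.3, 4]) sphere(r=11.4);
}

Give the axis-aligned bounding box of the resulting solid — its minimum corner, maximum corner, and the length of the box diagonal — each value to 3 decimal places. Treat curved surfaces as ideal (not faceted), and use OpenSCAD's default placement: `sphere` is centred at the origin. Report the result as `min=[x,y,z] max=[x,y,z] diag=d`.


min=[-18.800,-29.000,-11.700] max=[12.600,2.400,19.700] diag=54.386

A = translate([-3.1, -13.3, 4]) sphere(r=11.4) → bbox [-14.5,-24.7,-7.4] .. [8.3,-1.9,15.4]
B = sphere(r=4.3) → bbox [-4.3,-4.3,-4.3] .. [4.3,4.3,4.3]
lo = A.lo+B.lo = [-14.5-4.3, -24.7-4.3, -7.4-4.3] = [-18.800,-29.000,-11.700]
hi = A.hi+B.hi = [8.3+4.3, -1.9+4.3, 15.4+4.3] = [12.600,2.400,19.700]
diag = √(31.4²+31.4²+31.4²) = √2957.88 = 54.386


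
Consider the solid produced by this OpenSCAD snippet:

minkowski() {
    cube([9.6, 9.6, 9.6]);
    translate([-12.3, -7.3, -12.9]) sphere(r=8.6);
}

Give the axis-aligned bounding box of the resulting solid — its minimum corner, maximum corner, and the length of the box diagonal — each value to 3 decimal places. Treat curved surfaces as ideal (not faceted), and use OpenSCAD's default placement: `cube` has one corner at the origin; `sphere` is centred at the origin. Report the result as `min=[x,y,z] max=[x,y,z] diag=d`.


A = translate([-12.3, -7.3, -12.9]) sphere(r=8.6) → bbox [-20.9,-15.9,-21.5] .. [-3.7,1.3,-4.3]
B = cube([9.6, 9.6, 9.6]) → bbox [0,0,0] .. [9.6,9.6,9.6]
lo = A.lo+B.lo = [-20.9+0, -15.9+0, -21.5+0] = [-20.900,-15.900,-21.500]
hi = A.hi+B.hi = [-3.7+9.6, 1.3+9.6, -4.3+9.6] = [5.900,10.900,5.300]
diag = √(26.8²+26.8²+26.8²) = √2154.72 = 46.419

min=[-20.900,-15.900,-21.500] max=[5.900,10.900,5.300] diag=46.419


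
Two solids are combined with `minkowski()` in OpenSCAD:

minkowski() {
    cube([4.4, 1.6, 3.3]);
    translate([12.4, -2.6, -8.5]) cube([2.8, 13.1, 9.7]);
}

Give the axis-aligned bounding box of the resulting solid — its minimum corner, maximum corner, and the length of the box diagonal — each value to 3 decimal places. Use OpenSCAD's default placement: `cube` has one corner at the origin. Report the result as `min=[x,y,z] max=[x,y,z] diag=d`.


min=[12.400,-2.600,-8.500] max=[19.600,12.100,4.500] diag=20.903

A = translate([12.4, -2.6, -8.5]) cube([2.8, 13.1, 9.7]) → bbox [12.4,-2.6,-8.5] .. [15.2,10.5,1.2]
B = cube([4.4, 1.6, 3.3]) → bbox [0,0,0] .. [4.4,1.6,3.3]
lo = A.lo+B.lo = [12.4+0, -2.6+0, -8.5+0] = [12.400,-2.600,-8.500]
hi = A.hi+B.hi = [15.2+4.4, 10.5+1.6, 1.2+3.3] = [19.600,12.100,4.500]
diag = √(7.2²+14.7²+13²) = √436.93 = 20.903


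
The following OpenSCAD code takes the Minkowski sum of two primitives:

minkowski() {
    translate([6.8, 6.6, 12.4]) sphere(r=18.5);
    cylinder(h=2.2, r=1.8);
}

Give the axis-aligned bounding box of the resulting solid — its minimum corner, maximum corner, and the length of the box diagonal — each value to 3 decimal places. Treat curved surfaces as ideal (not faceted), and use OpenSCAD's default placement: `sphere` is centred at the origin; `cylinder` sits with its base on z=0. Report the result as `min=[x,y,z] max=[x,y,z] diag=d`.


min=[-13.500,-13.700,-6.100] max=[27.100,26.900,33.100] diag=69.522

A = translate([6.8, 6.6, 12.4]) sphere(r=18.5) → bbox [-11.7,-11.9,-6.1] .. [25.3,25.1,30.9]
B = cylinder(h=2.2, r=1.8) → bbox [-1.8,-1.8,0] .. [1.8,1.8,2.2]
lo = A.lo+B.lo = [-11.7-1.8, -11.9-1.8, -6.1+0] = [-13.500,-13.700,-6.100]
hi = A.hi+B.hi = [25.3+1.8, 25.1+1.8, 30.9+2.2] = [27.100,26.900,33.100]
diag = √(40.6²+40.6²+39.2²) = √4833.36 = 69.522


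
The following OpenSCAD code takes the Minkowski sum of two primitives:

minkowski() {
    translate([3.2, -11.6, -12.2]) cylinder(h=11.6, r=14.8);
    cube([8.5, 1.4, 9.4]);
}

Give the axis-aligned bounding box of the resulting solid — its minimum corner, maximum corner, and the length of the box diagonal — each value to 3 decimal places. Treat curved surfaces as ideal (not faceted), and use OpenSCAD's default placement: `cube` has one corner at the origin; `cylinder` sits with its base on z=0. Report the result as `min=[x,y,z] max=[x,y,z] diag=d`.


A = translate([3.2, -11.6, -12.2]) cylinder(h=11.6, r=14.8) → bbox [-11.6,-26.4,-12.2] .. [18,3.2,-0.6]
B = cube([8.5, 1.4, 9.4]) → bbox [0,0,0] .. [8.5,1.4,9.4]
lo = A.lo+B.lo = [-11.6+0, -26.4+0, -12.2+0] = [-11.600,-26.400,-12.200]
hi = A.hi+B.hi = [18+8.5, 3.2+1.4, -0.6+9.4] = [26.500,4.600,8.800]
diag = √(38.1²+31²+21²) = √2853.61 = 53.419

min=[-11.600,-26.400,-12.200] max=[26.500,4.600,8.800] diag=53.419


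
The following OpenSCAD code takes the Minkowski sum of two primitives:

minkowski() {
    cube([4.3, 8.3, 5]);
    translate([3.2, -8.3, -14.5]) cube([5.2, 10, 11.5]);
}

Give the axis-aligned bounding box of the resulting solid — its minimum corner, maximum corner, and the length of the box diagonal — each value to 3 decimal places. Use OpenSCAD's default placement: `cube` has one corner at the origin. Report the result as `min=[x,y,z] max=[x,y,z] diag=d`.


min=[3.200,-8.300,-14.500] max=[12.700,10.000,2.000] diag=26.408

A = translate([3.2, -8.3, -14.5]) cube([5.2, 10, 11.5]) → bbox [3.2,-8.3,-14.5] .. [8.4,1.7,-3]
B = cube([4.3, 8.3, 5]) → bbox [0,0,0] .. [4.3,8.3,5]
lo = A.lo+B.lo = [3.2+0, -8.3+0, -14.5+0] = [3.200,-8.300,-14.500]
hi = A.hi+B.hi = [8.4+4.3, 1.7+8.3, -3+5] = [12.700,10.000,2.000]
diag = √(9.5²+18.3²+16.5²) = √697.39 = 26.408


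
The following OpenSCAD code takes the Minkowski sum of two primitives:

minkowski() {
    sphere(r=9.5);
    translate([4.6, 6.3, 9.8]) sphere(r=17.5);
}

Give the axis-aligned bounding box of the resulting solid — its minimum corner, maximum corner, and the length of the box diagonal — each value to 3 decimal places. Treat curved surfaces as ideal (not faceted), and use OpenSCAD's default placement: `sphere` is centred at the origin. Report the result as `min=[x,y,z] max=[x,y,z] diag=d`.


min=[-22.400,-20.700,-17.200] max=[31.600,33.300,36.800] diag=93.531

A = translate([4.6, 6.3, 9.8]) sphere(r=17.5) → bbox [-12.9,-11.2,-7.7] .. [22.1,23.8,27.3]
B = sphere(r=9.5) → bbox [-9.5,-9.5,-9.5] .. [9.5,9.5,9.5]
lo = A.lo+B.lo = [-12.9-9.5, -11.2-9.5, -7.7-9.5] = [-22.400,-20.700,-17.200]
hi = A.hi+B.hi = [22.1+9.5, 23.8+9.5, 27.3+9.5] = [31.600,33.300,36.800]
diag = √(54²+54²+54²) = √8748 = 93.531


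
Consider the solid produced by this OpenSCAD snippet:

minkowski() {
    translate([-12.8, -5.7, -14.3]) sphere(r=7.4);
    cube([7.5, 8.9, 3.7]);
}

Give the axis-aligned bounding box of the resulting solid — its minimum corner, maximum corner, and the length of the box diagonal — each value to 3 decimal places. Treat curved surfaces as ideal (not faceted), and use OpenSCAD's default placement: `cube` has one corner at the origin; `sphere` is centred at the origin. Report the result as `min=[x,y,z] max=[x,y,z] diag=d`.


A = translate([-12.8, -5.7, -14.3]) sphere(r=7.4) → bbox [-20.2,-13.1,-21.7] .. [-5.4,1.7,-6.9]
B = cube([7.5, 8.9, 3.7]) → bbox [0,0,0] .. [7.5,8.9,3.7]
lo = A.lo+B.lo = [-20.2+0, -13.1+0, -21.7+0] = [-20.200,-13.100,-21.700]
hi = A.hi+B.hi = [-5.4+7.5, 1.7+8.9, -6.9+3.7] = [2.100,10.600,-3.200]
diag = √(22.3²+23.7²+18.5²) = √1401.23 = 37.433

min=[-20.200,-13.100,-21.700] max=[2.100,10.600,-3.200] diag=37.433


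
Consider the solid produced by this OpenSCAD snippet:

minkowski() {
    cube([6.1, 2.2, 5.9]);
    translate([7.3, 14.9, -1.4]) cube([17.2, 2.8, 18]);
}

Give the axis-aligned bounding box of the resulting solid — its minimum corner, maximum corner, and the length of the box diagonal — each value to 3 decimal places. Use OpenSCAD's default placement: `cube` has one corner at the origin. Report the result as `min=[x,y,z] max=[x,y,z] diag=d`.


min=[7.300,14.900,-1.400] max=[30.600,19.900,22.500] diag=33.751

A = translate([7.3, 14.9, -1.4]) cube([17.2, 2.8, 18]) → bbox [7.3,14.9,-1.4] .. [24.5,17.7,16.6]
B = cube([6.1, 2.2, 5.9]) → bbox [0,0,0] .. [6.1,2.2,5.9]
lo = A.lo+B.lo = [7.3+0, 14.9+0, -1.4+0] = [7.300,14.900,-1.400]
hi = A.hi+B.hi = [24.5+6.1, 17.7+2.2, 16.6+5.9] = [30.600,19.900,22.500]
diag = √(23.3²+5²+23.9²) = √1139.1 = 33.751


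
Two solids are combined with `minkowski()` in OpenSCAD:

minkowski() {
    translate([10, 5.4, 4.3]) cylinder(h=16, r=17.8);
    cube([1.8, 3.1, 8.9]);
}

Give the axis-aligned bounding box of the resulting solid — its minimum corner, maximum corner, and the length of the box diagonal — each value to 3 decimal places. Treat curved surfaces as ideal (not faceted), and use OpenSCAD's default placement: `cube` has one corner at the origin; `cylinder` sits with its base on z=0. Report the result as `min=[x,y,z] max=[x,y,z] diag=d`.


min=[-7.800,-12.400,4.300] max=[29.600,26.300,29.200] diag=59.300

A = translate([10, 5.4, 4.3]) cylinder(h=16, r=17.8) → bbox [-7.8,-12.4,4.3] .. [27.8,23.2,20.3]
B = cube([1.8, 3.1, 8.9]) → bbox [0,0,0] .. [1.8,3.1,8.9]
lo = A.lo+B.lo = [-7.8+0, -12.4+0, 4.3+0] = [-7.800,-12.400,4.300]
hi = A.hi+B.hi = [27.8+1.8, 23.2+3.1, 20.3+8.9] = [29.600,26.300,29.200]
diag = √(37.4²+38.7²+24.9²) = √3516.46 = 59.300


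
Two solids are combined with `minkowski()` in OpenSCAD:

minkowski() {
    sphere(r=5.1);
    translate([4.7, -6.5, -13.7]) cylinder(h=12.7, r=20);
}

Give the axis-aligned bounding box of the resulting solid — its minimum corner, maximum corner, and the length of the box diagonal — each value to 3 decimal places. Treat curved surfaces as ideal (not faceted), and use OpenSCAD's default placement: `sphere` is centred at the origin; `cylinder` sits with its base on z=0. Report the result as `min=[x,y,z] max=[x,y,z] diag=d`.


min=[-20.400,-31.600,-18.800] max=[29.800,18.600,4.100] diag=74.596

A = translate([4.7, -6.5, -13.7]) cylinder(h=12.7, r=20) → bbox [-15.3,-26.5,-13.7] .. [24.7,13.5,-1]
B = sphere(r=5.1) → bbox [-5.1,-5.1,-5.1] .. [5.1,5.1,5.1]
lo = A.lo+B.lo = [-15.3-5.1, -26.5-5.1, -13.7-5.1] = [-20.400,-31.600,-18.800]
hi = A.hi+B.hi = [24.7+5.1, 13.5+5.1, -1+5.1] = [29.800,18.600,4.100]
diag = √(50.2²+50.2²+22.9²) = √5564.49 = 74.596


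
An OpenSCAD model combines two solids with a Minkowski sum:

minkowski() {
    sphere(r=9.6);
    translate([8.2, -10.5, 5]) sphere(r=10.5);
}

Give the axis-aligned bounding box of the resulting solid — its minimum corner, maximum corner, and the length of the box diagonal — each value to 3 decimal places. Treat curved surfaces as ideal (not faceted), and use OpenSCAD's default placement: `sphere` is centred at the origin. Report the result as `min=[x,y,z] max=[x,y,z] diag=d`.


min=[-11.900,-30.600,-15.100] max=[28.300,9.600,25.100] diag=69.628

A = translate([8.2, -10.5, 5]) sphere(r=10.5) → bbox [-2.3,-21,-5.5] .. [18.7,0,15.5]
B = sphere(r=9.6) → bbox [-9.6,-9.6,-9.6] .. [9.6,9.6,9.6]
lo = A.lo+B.lo = [-2.3-9.6, -21-9.6, -5.5-9.6] = [-11.900,-30.600,-15.100]
hi = A.hi+B.hi = [18.7+9.6, 0+9.6, 15.5+9.6] = [28.300,9.600,25.100]
diag = √(40.2²+40.2²+40.2²) = √4848.12 = 69.628


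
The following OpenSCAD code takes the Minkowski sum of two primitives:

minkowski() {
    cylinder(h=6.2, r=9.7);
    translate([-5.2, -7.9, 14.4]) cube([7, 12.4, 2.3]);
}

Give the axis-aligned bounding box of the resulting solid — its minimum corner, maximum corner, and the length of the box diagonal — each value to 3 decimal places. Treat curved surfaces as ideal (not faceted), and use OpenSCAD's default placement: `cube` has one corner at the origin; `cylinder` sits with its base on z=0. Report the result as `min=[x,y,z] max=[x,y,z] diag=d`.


min=[-14.900,-17.600,14.400] max=[11.500,14.200,22.900] diag=42.195

A = translate([-5.2, -7.9, 14.4]) cube([7, 12.4, 2.3]) → bbox [-5.2,-7.9,14.4] .. [1.8,4.5,16.7]
B = cylinder(h=6.2, r=9.7) → bbox [-9.7,-9.7,0] .. [9.7,9.7,6.2]
lo = A.lo+B.lo = [-5.2-9.7, -7.9-9.7, 14.4+0] = [-14.900,-17.600,14.400]
hi = A.hi+B.hi = [1.8+9.7, 4.5+9.7, 16.7+6.2] = [11.500,14.200,22.900]
diag = √(26.4²+31.8²+8.5²) = √1780.45 = 42.195


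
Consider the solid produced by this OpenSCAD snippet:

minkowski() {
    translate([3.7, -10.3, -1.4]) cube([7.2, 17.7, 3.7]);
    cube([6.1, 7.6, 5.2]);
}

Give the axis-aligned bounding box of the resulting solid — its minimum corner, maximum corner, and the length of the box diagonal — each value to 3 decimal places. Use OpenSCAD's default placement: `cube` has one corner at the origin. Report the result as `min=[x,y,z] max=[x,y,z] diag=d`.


A = translate([3.7, -10.3, -1.4]) cube([7.2, 17.7, 3.7]) → bbox [3.7,-10.3,-1.4] .. [10.9,7.4,2.3]
B = cube([6.1, 7.6, 5.2]) → bbox [0,0,0] .. [6.1,7.6,5.2]
lo = A.lo+B.lo = [3.7+0, -10.3+0, -1.4+0] = [3.700,-10.300,-1.400]
hi = A.hi+B.hi = [10.9+6.1, 7.4+7.6, 2.3+5.2] = [17.000,15.000,7.500]
diag = √(13.3²+25.3²+8.9²) = √896.19 = 29.936

min=[3.700,-10.300,-1.400] max=[17.000,15.000,7.500] diag=29.936


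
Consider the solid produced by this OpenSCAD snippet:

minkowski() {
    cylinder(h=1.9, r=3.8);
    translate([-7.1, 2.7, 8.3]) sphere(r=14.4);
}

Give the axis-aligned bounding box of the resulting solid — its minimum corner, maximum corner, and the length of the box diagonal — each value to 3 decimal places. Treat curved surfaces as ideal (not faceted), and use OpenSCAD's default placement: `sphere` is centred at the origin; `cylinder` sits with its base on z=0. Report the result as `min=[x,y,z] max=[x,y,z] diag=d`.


min=[-25.300,-15.500,-6.100] max=[11.100,20.900,24.600] diag=59.937

A = translate([-7.1, 2.7, 8.3]) sphere(r=14.4) → bbox [-21.5,-11.7,-6.1] .. [7.3,17.1,22.7]
B = cylinder(h=1.9, r=3.8) → bbox [-3.8,-3.8,0] .. [3.8,3.8,1.9]
lo = A.lo+B.lo = [-21.5-3.8, -11.7-3.8, -6.1+0] = [-25.300,-15.500,-6.100]
hi = A.hi+B.hi = [7.3+3.8, 17.1+3.8, 22.7+1.9] = [11.100,20.900,24.600]
diag = √(36.4²+36.4²+30.7²) = √3592.41 = 59.937


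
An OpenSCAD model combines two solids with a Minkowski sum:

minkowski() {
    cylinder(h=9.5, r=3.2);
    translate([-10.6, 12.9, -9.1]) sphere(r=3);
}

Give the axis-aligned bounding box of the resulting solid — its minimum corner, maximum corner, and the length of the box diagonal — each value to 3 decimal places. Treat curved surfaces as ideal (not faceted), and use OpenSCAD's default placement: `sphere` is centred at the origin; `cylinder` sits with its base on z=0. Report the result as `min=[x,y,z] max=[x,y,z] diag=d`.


A = translate([-10.6, 12.9, -9.1]) sphere(r=3) → bbox [-13.6,9.9,-12.1] .. [-7.6,15.9,-6.1]
B = cylinder(h=9.5, r=3.2) → bbox [-3.2,-3.2,0] .. [3.2,3.2,9.5]
lo = A.lo+B.lo = [-13.6-3.2, 9.9-3.2, -12.1+0] = [-16.800,6.700,-12.100]
hi = A.hi+B.hi = [-7.6+3.2, 15.9+3.2, -6.1+9.5] = [-4.400,19.100,3.400]
diag = √(12.4²+12.4²+15.5²) = √547.77 = 23.404

min=[-16.800,6.700,-12.100] max=[-4.400,19.100,3.400] diag=23.404


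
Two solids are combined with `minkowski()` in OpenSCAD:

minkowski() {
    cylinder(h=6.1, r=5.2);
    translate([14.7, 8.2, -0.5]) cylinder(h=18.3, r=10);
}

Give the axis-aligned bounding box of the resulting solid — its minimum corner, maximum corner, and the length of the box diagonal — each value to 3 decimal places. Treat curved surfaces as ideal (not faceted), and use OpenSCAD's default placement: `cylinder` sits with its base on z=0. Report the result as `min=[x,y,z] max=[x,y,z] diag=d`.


min=[-0.500,-7.000,-0.500] max=[29.900,23.400,23.900] diag=49.434

A = translate([14.7, 8.2, -0.5]) cylinder(h=18.3, r=10) → bbox [4.7,-1.8,-0.5] .. [24.7,18.2,17.8]
B = cylinder(h=6.1, r=5.2) → bbox [-5.2,-5.2,0] .. [5.2,5.2,6.1]
lo = A.lo+B.lo = [4.7-5.2, -1.8-5.2, -0.5+0] = [-0.500,-7.000,-0.500]
hi = A.hi+B.hi = [24.7+5.2, 18.2+5.2, 17.8+6.1] = [29.900,23.400,23.900]
diag = √(30.4²+30.4²+24.4²) = √2443.68 = 49.434


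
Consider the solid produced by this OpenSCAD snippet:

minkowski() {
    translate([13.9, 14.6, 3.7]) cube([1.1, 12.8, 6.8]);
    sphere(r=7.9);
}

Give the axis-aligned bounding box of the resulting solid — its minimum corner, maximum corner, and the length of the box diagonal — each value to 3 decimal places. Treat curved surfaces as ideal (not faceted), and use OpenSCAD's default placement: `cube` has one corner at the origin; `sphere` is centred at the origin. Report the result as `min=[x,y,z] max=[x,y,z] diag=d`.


A = translate([13.9, 14.6, 3.7]) cube([1.1, 12.8, 6.8]) → bbox [13.9,14.6,3.7] .. [15,27.4,10.5]
B = sphere(r=7.9) → bbox [-7.9,-7.9,-7.9] .. [7.9,7.9,7.9]
lo = A.lo+B.lo = [13.9-7.9, 14.6-7.9, 3.7-7.9] = [6.000,6.700,-4.200]
hi = A.hi+B.hi = [15+7.9, 27.4+7.9, 10.5+7.9] = [22.900,35.300,18.400]
diag = √(16.9²+28.6²+22.6²) = √1614.33 = 40.179

min=[6.000,6.700,-4.200] max=[22.900,35.300,18.400] diag=40.179


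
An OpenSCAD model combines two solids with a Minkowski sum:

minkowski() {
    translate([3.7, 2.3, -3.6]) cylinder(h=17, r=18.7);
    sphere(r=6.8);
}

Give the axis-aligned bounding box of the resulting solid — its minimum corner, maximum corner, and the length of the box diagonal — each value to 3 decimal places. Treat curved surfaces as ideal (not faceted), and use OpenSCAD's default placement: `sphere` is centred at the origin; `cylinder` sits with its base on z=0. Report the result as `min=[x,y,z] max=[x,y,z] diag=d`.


min=[-21.800,-23.200,-10.400] max=[29.200,27.800,20.200] diag=78.348

A = translate([3.7, 2.3, -3.6]) cylinder(h=17, r=18.7) → bbox [-15,-16.4,-3.6] .. [22.4,21,13.4]
B = sphere(r=6.8) → bbox [-6.8,-6.8,-6.8] .. [6.8,6.8,6.8]
lo = A.lo+B.lo = [-15-6.8, -16.4-6.8, -3.6-6.8] = [-21.800,-23.200,-10.400]
hi = A.hi+B.hi = [22.4+6.8, 21+6.8, 13.4+6.8] = [29.200,27.800,20.200]
diag = √(51²+51²+30.6²) = √6138.36 = 78.348


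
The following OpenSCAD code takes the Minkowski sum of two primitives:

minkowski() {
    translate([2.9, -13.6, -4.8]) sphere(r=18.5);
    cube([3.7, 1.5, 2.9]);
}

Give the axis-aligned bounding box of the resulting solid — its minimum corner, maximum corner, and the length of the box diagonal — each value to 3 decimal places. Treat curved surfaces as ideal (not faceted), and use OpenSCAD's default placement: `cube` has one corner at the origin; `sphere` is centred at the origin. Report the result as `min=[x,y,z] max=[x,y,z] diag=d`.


min=[-15.600,-32.100,-23.300] max=[25.100,6.400,16.600] diag=68.780

A = translate([2.9, -13.6, -4.8]) sphere(r=18.5) → bbox [-15.6,-32.1,-23.3] .. [21.4,4.9,13.7]
B = cube([3.7, 1.5, 2.9]) → bbox [0,0,0] .. [3.7,1.5,2.9]
lo = A.lo+B.lo = [-15.6+0, -32.1+0, -23.3+0] = [-15.600,-32.100,-23.300]
hi = A.hi+B.hi = [21.4+3.7, 4.9+1.5, 13.7+2.9] = [25.100,6.400,16.600]
diag = √(40.7²+38.5²+39.9²) = √4730.75 = 68.780


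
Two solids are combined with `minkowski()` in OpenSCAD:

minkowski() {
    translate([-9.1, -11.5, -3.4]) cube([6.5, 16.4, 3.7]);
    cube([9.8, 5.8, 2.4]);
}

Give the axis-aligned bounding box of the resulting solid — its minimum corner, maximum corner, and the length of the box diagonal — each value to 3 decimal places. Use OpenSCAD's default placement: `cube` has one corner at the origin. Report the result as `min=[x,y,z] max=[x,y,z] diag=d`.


A = translate([-9.1, -11.5, -3.4]) cube([6.5, 16.4, 3.7]) → bbox [-9.1,-11.5,-3.4] .. [-2.6,4.9,0.3]
B = cube([9.8, 5.8, 2.4]) → bbox [0,0,0] .. [9.8,5.8,2.4]
lo = A.lo+B.lo = [-9.1+0, -11.5+0, -3.4+0] = [-9.100,-11.500,-3.400]
hi = A.hi+B.hi = [-2.6+9.8, 4.9+5.8, 0.3+2.4] = [7.200,10.700,2.700]
diag = √(16.3²+22.2²+6.1²) = √795.74 = 28.209

min=[-9.100,-11.500,-3.400] max=[7.200,10.700,2.700] diag=28.209


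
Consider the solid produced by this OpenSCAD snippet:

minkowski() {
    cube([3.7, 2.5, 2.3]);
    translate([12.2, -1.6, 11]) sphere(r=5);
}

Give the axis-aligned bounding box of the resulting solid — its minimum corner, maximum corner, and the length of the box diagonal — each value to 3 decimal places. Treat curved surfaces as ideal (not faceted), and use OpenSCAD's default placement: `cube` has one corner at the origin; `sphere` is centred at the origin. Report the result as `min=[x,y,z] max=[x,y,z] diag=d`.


A = translate([12.2, -1.6, 11]) sphere(r=5) → bbox [7.2,-6.6,6] .. [17.2,3.4,16]
B = cube([3.7, 2.5, 2.3]) → bbox [0,0,0] .. [3.7,2.5,2.3]
lo = A.lo+B.lo = [7.2+0, -6.6+0, 6+0] = [7.200,-6.600,6.000]
hi = A.hi+B.hi = [17.2+3.7, 3.4+2.5, 16+2.3] = [20.900,5.900,18.300]
diag = √(13.7²+12.5²+12.3²) = √495.23 = 22.254

min=[7.200,-6.600,6.000] max=[20.900,5.900,18.300] diag=22.254


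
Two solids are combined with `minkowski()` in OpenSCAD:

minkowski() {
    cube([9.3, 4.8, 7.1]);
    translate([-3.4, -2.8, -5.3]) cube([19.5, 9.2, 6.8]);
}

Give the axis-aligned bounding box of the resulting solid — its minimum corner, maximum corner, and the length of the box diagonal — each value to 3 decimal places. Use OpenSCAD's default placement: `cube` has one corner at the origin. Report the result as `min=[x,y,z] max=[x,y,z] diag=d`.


min=[-3.400,-2.800,-5.300] max=[25.400,11.200,8.600] diag=34.909

A = translate([-3.4, -2.8, -5.3]) cube([19.5, 9.2, 6.8]) → bbox [-3.4,-2.8,-5.3] .. [16.1,6.4,1.5]
B = cube([9.3, 4.8, 7.1]) → bbox [0,0,0] .. [9.3,4.8,7.1]
lo = A.lo+B.lo = [-3.4+0, -2.8+0, -5.3+0] = [-3.400,-2.800,-5.300]
hi = A.hi+B.hi = [16.1+9.3, 6.4+4.8, 1.5+7.1] = [25.400,11.200,8.600]
diag = √(28.8²+14²+13.9²) = √1218.65 = 34.909


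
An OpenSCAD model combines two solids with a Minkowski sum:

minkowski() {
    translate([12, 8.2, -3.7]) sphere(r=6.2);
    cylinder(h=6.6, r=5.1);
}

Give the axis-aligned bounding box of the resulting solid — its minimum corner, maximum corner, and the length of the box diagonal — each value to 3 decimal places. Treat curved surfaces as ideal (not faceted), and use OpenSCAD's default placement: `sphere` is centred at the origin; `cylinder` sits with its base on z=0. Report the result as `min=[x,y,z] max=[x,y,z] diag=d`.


A = translate([12, 8.2, -3.7]) sphere(r=6.2) → bbox [5.8,2,-9.9] .. [18.2,14.4,2.5]
B = cylinder(h=6.6, r=5.1) → bbox [-5.1,-5.1,0] .. [5.1,5.1,6.6]
lo = A.lo+B.lo = [5.8-5.1, 2-5.1, -9.9+0] = [0.700,-3.100,-9.900]
hi = A.hi+B.hi = [18.2+5.1, 14.4+5.1, 2.5+6.6] = [23.300,19.500,9.100]
diag = √(22.6²+22.6²+19²) = √1382.52 = 37.182

min=[0.700,-3.100,-9.900] max=[23.300,19.500,9.100] diag=37.182


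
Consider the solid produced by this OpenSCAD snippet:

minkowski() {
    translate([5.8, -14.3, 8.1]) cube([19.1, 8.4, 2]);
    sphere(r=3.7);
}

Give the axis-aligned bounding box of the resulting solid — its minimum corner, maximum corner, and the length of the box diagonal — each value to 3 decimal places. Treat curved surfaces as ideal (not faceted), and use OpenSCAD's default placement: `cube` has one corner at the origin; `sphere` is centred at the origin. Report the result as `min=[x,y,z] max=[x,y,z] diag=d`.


min=[2.100,-18.000,4.400] max=[28.600,-2.200,13.800] diag=32.253

A = translate([5.8, -14.3, 8.1]) cube([19.1, 8.4, 2]) → bbox [5.8,-14.3,8.1] .. [24.9,-5.9,10.1]
B = sphere(r=3.7) → bbox [-3.7,-3.7,-3.7] .. [3.7,3.7,3.7]
lo = A.lo+B.lo = [5.8-3.7, -14.3-3.7, 8.1-3.7] = [2.100,-18.000,4.400]
hi = A.hi+B.hi = [24.9+3.7, -5.9+3.7, 10.1+3.7] = [28.600,-2.200,13.800]
diag = √(26.5²+15.8²+9.4²) = √1040.25 = 32.253


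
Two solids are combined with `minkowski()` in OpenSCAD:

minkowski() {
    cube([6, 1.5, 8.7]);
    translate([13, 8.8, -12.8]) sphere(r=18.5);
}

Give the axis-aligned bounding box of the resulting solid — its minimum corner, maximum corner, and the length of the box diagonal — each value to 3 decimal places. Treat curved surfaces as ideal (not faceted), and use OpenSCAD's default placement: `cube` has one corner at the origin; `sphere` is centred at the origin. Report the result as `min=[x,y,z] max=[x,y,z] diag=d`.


min=[-5.500,-9.700,-31.300] max=[37.500,28.800,14.400] diag=73.619

A = translate([13, 8.8, -12.8]) sphere(r=18.5) → bbox [-5.5,-9.7,-31.3] .. [31.5,27.3,5.7]
B = cube([6, 1.5, 8.7]) → bbox [0,0,0] .. [6,1.5,8.7]
lo = A.lo+B.lo = [-5.5+0, -9.7+0, -31.3+0] = [-5.500,-9.700,-31.300]
hi = A.hi+B.hi = [31.5+6, 27.3+1.5, 5.7+8.7] = [37.500,28.800,14.400]
diag = √(43²+38.5²+45.7²) = √5419.74 = 73.619


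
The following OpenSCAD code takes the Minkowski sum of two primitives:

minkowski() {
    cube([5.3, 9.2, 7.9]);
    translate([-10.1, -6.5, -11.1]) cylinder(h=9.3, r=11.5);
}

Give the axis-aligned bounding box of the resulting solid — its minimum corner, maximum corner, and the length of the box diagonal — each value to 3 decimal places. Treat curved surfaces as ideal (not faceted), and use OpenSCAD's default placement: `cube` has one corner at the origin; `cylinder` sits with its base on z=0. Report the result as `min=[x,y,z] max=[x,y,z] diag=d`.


A = translate([-10.1, -6.5, -11.1]) cylinder(h=9.3, r=11.5) → bbox [-21.6,-18,-11.1] .. [1.4,5,-1.8]
B = cube([5.3, 9.2, 7.9]) → bbox [0,0,0] .. [5.3,9.2,7.9]
lo = A.lo+B.lo = [-21.6+0, -18+0, -11.1+0] = [-21.600,-18.000,-11.100]
hi = A.hi+B.hi = [1.4+5.3, 5+9.2, -1.8+7.9] = [6.700,14.200,6.100]
diag = √(28.3²+32.2²+17.2²) = √2133.57 = 46.191

min=[-21.600,-18.000,-11.100] max=[6.700,14.200,6.100] diag=46.191


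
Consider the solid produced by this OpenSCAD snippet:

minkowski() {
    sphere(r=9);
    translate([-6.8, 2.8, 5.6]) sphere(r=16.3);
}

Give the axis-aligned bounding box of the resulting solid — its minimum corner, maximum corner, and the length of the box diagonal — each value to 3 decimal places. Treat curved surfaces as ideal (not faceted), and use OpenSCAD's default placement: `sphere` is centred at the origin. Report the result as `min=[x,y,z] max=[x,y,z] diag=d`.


A = translate([-6.8, 2.8, 5.6]) sphere(r=16.3) → bbox [-23.1,-13.5,-10.7] .. [9.5,19.1,21.9]
B = sphere(r=9) → bbox [-9,-9,-9] .. [9,9,9]
lo = A.lo+B.lo = [-23.1-9, -13.5-9, -10.7-9] = [-32.100,-22.500,-19.700]
hi = A.hi+B.hi = [9.5+9, 19.1+9, 21.9+9] = [18.500,28.100,30.900]
diag = √(50.6²+50.6²+50.6²) = √7681.08 = 87.642

min=[-32.100,-22.500,-19.700] max=[18.500,28.100,30.900] diag=87.642


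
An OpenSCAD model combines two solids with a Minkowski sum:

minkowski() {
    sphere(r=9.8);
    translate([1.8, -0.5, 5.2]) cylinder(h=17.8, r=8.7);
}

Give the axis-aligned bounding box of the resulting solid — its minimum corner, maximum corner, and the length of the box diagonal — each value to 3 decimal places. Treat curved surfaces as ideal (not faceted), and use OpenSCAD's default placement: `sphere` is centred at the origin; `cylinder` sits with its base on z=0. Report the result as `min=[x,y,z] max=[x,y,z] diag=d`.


min=[-16.700,-19.000,-4.600] max=[20.300,18.000,32.800] diag=64.318

A = translate([1.8, -0.5, 5.2]) cylinder(h=17.8, r=8.7) → bbox [-6.9,-9.2,5.2] .. [10.5,8.2,23]
B = sphere(r=9.8) → bbox [-9.8,-9.8,-9.8] .. [9.8,9.8,9.8]
lo = A.lo+B.lo = [-6.9-9.8, -9.2-9.8, 5.2-9.8] = [-16.700,-19.000,-4.600]
hi = A.hi+B.hi = [10.5+9.8, 8.2+9.8, 23+9.8] = [20.300,18.000,32.800]
diag = √(37²+37²+37.4²) = √4136.76 = 64.318


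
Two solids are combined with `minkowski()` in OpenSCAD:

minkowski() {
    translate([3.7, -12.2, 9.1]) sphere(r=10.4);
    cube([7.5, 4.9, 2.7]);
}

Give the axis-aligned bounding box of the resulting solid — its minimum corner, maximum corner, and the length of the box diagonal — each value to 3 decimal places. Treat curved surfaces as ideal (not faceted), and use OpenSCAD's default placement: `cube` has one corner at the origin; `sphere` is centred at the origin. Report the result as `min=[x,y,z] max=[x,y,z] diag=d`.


min=[-6.700,-22.600,-1.300] max=[21.600,3.100,22.200] diag=44.873

A = translate([3.7, -12.2, 9.1]) sphere(r=10.4) → bbox [-6.7,-22.6,-1.3] .. [14.1,-1.8,19.5]
B = cube([7.5, 4.9, 2.7]) → bbox [0,0,0] .. [7.5,4.9,2.7]
lo = A.lo+B.lo = [-6.7+0, -22.6+0, -1.3+0] = [-6.700,-22.600,-1.300]
hi = A.hi+B.hi = [14.1+7.5, -1.8+4.9, 19.5+2.7] = [21.600,3.100,22.200]
diag = √(28.3²+25.7²+23.5²) = √2013.63 = 44.873


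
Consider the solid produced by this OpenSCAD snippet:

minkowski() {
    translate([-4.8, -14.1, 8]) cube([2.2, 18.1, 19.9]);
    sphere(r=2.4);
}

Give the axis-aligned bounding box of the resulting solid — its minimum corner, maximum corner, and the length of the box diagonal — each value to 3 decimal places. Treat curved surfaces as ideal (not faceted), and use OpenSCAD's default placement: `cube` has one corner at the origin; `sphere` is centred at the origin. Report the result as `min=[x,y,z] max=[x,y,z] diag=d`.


min=[-7.200,-16.500,5.600] max=[-0.200,6.400,30.300] diag=34.402

A = translate([-4.8, -14.1, 8]) cube([2.2, 18.1, 19.9]) → bbox [-4.8,-14.1,8] .. [-2.6,4,27.9]
B = sphere(r=2.4) → bbox [-2.4,-2.4,-2.4] .. [2.4,2.4,2.4]
lo = A.lo+B.lo = [-4.8-2.4, -14.1-2.4, 8-2.4] = [-7.200,-16.500,5.600]
hi = A.hi+B.hi = [-2.6+2.4, 4+2.4, 27.9+2.4] = [-0.200,6.400,30.300]
diag = √(7²+22.9²+24.7²) = √1183.5 = 34.402


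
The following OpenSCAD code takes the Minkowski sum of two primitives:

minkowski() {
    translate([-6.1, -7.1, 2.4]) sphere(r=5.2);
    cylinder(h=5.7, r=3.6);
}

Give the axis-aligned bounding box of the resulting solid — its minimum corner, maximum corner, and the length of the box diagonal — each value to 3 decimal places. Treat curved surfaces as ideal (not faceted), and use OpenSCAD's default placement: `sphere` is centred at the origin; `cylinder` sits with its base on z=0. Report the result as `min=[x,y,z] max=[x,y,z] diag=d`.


min=[-14.900,-15.900,-2.800] max=[2.700,1.700,13.300] diag=29.643

A = translate([-6.1, -7.1, 2.4]) sphere(r=5.2) → bbox [-11.3,-12.3,-2.8] .. [-0.9,-1.9,7.6]
B = cylinder(h=5.7, r=3.6) → bbox [-3.6,-3.6,0] .. [3.6,3.6,5.7]
lo = A.lo+B.lo = [-11.3-3.6, -12.3-3.6, -2.8+0] = [-14.900,-15.900,-2.800]
hi = A.hi+B.hi = [-0.9+3.6, -1.9+3.6, 7.6+5.7] = [2.700,1.700,13.300]
diag = √(17.6²+17.6²+16.1²) = √878.73 = 29.643


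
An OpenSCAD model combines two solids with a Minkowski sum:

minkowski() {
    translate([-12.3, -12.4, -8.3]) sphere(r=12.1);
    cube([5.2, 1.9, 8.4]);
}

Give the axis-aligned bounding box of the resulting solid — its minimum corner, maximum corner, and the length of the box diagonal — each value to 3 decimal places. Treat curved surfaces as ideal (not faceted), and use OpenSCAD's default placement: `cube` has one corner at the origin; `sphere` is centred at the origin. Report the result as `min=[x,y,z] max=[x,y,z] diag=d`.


min=[-24.400,-24.500,-20.400] max=[5.000,1.600,12.200] diag=51.072

A = translate([-12.3, -12.4, -8.3]) sphere(r=12.1) → bbox [-24.4,-24.5,-20.4] .. [-0.2,-0.3,3.8]
B = cube([5.2, 1.9, 8.4]) → bbox [0,0,0] .. [5.2,1.9,8.4]
lo = A.lo+B.lo = [-24.4+0, -24.5+0, -20.4+0] = [-24.400,-24.500,-20.400]
hi = A.hi+B.hi = [-0.2+5.2, -0.3+1.9, 3.8+8.4] = [5.000,1.600,12.200]
diag = √(29.4²+26.1²+32.6²) = √2608.33 = 51.072


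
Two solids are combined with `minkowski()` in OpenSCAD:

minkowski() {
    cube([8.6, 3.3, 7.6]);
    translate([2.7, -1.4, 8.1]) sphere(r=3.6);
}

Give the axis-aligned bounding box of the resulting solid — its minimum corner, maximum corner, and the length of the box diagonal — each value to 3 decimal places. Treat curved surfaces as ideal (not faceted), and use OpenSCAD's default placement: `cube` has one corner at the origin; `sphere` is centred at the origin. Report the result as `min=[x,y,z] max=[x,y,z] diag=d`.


A = translate([2.7, -1.4, 8.1]) sphere(r=3.6) → bbox [-0.9,-5,4.5] .. [6.3,2.2,11.7]
B = cube([8.6, 3.3, 7.6]) → bbox [0,0,0] .. [8.6,3.3,7.6]
lo = A.lo+B.lo = [-0.9+0, -5+0, 4.5+0] = [-0.900,-5.000,4.500]
hi = A.hi+B.hi = [6.3+8.6, 2.2+3.3, 11.7+7.6] = [14.900,5.500,19.300]
diag = √(15.8²+10.5²+14.8²) = √578.93 = 24.061

min=[-0.900,-5.000,4.500] max=[14.900,5.500,19.300] diag=24.061


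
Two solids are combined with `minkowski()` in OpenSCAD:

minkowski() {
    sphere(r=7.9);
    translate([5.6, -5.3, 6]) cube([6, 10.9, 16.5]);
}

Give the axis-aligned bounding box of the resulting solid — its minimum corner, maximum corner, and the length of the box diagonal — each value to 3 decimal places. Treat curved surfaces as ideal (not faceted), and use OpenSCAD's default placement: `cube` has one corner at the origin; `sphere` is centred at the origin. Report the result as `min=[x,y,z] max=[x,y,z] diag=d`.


min=[-2.300,-13.200,-1.900] max=[19.500,13.500,30.400] diag=47.238

A = translate([5.6, -5.3, 6]) cube([6, 10.9, 16.5]) → bbox [5.6,-5.3,6] .. [11.6,5.6,22.5]
B = sphere(r=7.9) → bbox [-7.9,-7.9,-7.9] .. [7.9,7.9,7.9]
lo = A.lo+B.lo = [5.6-7.9, -5.3-7.9, 6-7.9] = [-2.300,-13.200,-1.900]
hi = A.hi+B.hi = [11.6+7.9, 5.6+7.9, 22.5+7.9] = [19.500,13.500,30.400]
diag = √(21.8²+26.7²+32.3²) = √2231.42 = 47.238


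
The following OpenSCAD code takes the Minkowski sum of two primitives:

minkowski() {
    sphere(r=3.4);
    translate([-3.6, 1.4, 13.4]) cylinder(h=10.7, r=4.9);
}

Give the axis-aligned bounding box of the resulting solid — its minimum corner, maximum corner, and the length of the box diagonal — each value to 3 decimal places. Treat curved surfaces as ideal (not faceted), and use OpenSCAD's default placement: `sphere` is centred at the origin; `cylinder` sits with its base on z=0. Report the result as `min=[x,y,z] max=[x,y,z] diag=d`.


A = translate([-3.6, 1.4, 13.4]) cylinder(h=10.7, r=4.9) → bbox [-8.5,-3.5,13.4] .. [1.3,6.3,24.1]
B = sphere(r=3.4) → bbox [-3.4,-3.4,-3.4] .. [3.4,3.4,3.4]
lo = A.lo+B.lo = [-8.5-3.4, -3.5-3.4, 13.4-3.4] = [-11.900,-6.900,10.000]
hi = A.hi+B.hi = [1.3+3.4, 6.3+3.4, 24.1+3.4] = [4.700,9.700,27.500]
diag = √(16.6²+16.6²+17.5²) = √857.37 = 29.281

min=[-11.900,-6.900,10.000] max=[4.700,9.700,27.500] diag=29.281


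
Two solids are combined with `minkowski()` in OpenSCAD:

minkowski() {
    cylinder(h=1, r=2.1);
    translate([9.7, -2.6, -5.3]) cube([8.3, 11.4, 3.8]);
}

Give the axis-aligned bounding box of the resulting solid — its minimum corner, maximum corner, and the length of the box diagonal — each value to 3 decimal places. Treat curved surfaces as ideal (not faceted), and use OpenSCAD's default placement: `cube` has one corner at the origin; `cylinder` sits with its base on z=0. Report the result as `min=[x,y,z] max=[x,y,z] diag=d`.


min=[7.600,-4.700,-5.300] max=[20.100,10.900,-0.500] diag=20.558

A = translate([9.7, -2.6, -5.3]) cube([8.3, 11.4, 3.8]) → bbox [9.7,-2.6,-5.3] .. [18,8.8,-1.5]
B = cylinder(h=1, r=2.1) → bbox [-2.1,-2.1,0] .. [2.1,2.1,1]
lo = A.lo+B.lo = [9.7-2.1, -2.6-2.1, -5.3+0] = [7.600,-4.700,-5.300]
hi = A.hi+B.hi = [18+2.1, 8.8+2.1, -1.5+1] = [20.100,10.900,-0.500]
diag = √(12.5²+15.6²+4.8²) = √422.65 = 20.558


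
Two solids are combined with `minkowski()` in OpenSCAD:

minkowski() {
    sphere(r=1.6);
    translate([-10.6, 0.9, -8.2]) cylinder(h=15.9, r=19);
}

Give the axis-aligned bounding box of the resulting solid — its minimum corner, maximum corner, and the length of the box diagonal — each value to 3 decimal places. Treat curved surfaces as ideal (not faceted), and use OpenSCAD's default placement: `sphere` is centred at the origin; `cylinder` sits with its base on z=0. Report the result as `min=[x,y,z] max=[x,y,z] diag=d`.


min=[-31.200,-19.700,-9.800] max=[10.000,21.500,9.300] diag=61.316

A = translate([-10.6, 0.9, -8.2]) cylinder(h=15.9, r=19) → bbox [-29.6,-18.1,-8.2] .. [8.4,19.9,7.7]
B = sphere(r=1.6) → bbox [-1.6,-1.6,-1.6] .. [1.6,1.6,1.6]
lo = A.lo+B.lo = [-29.6-1.6, -18.1-1.6, -8.2-1.6] = [-31.200,-19.700,-9.800]
hi = A.hi+B.hi = [8.4+1.6, 19.9+1.6, 7.7+1.6] = [10.000,21.500,9.300]
diag = √(41.2²+41.2²+19.1²) = √3759.69 = 61.316


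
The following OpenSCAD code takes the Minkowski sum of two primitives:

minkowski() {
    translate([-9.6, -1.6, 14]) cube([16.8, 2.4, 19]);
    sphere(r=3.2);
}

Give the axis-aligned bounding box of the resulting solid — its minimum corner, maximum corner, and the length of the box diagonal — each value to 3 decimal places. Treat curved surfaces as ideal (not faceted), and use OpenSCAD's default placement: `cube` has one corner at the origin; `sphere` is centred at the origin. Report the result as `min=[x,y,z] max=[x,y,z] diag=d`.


min=[-12.800,-4.800,10.800] max=[10.400,4.000,36.200] diag=35.508

A = translate([-9.6, -1.6, 14]) cube([16.8, 2.4, 19]) → bbox [-9.6,-1.6,14] .. [7.2,0.8,33]
B = sphere(r=3.2) → bbox [-3.2,-3.2,-3.2] .. [3.2,3.2,3.2]
lo = A.lo+B.lo = [-9.6-3.2, -1.6-3.2, 14-3.2] = [-12.800,-4.800,10.800]
hi = A.hi+B.hi = [7.2+3.2, 0.8+3.2, 33+3.2] = [10.400,4.000,36.200]
diag = √(23.2²+8.8²+25.4²) = √1260.84 = 35.508
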